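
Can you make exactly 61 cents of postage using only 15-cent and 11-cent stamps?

We need non-negative x, y with 15x + 11y = 61.
gcd(15, 11) = 1 divides 61, so integer solutions exist, but checking x = 0..4 shows none with y ≥ 0.
So 61 cannot be made with non-negative stamp counts.

No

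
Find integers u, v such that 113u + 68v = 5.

Step 1: Check solvability.
gcd(113, 68) = 1
Since 1 divides 5, solutions exist.

Step 2: Apply extended Euclidean algorithm to find gcd.
We find integers such that 113*x0 + 68*y0 = 1

Step 3: Scale the particular solution.
Multiply by 5/1 = 5:
u = -15, v = 25

Step 4: Verify.
113*(-15) + 68*(25) = 5 = 5 ✓

u = -15, v = 25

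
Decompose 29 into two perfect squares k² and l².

We need to find integers k, l > 0 such that k² + l² = 29.
Trying k = 2: l² = 29 - 2² = 29 - 4 = 25
l = 5
Check: 2² + 5² = 4 + 25 = 29 ✓

29 = 2² + 5²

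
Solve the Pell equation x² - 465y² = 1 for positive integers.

We seek the smallest positive integers (x, y) with x² - 465y² = 1, i.e., x² = 465y² + 1.
Try successive y values:
y = 1: x² = 465·1² + 1 = 466, not a perfect square
y = 2: x² = 465·2² + 1 = 1861, not a perfect square
y = 3: x² = 465·3² + 1 = 4186, not a perfect square
... continuing the search (or via continued fractions) ...
y = 736: x² = 465·736² + 1 = 251888641, x = 15871 ✓

Verify: 15871² - 465·736² = 251888641 - 251888640 = 1 ✓

x = 15871, y = 736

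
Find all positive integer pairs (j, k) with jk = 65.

The positive divisors of 65 are: 1, 5, 13, 65.
Each divisor d gives the pair (d, 65/d):
(1, 65), (5, 13), (13, 5), (65, 1)

(1, 65), (5, 13), (13, 5), (65, 1)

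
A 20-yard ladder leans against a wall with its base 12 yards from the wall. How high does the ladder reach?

The ladder, wall, and ground form a right triangle with hypotenuse 20 and one leg 12.
By the Pythagorean theorem: h² = 20² - 12² = 400 - 144 = 256
h = √256 = 16 yards

16 yards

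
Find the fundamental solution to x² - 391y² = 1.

We seek the smallest positive integers (x, y) with x² - 391y² = 1, i.e., x² = 391y² + 1.
Try successive y values:
y = 1: x² = 391·1² + 1 = 392, not a perfect square
y = 2: x² = 391·2² + 1 = 1565, not a perfect square
y = 3: x² = 391·3² + 1 = 3520, not a perfect square
... continuing the search (or via continued fractions) ...
y = 371133: x² = 391·371133² + 1 = 53856224142400, x = 7338680 ✓

Verify: 7338680² - 391·371133² = 53856224142400 - 53856224142399 = 1 ✓

x = 7338680, y = 371133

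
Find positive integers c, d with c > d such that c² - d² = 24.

Factor: c² - d² = (c+d)(c-d) = 24.
We need two factors of 24 with the same parity.
Use c+d = 12 and c-d = 2 (product 12·2 = 24).
Adding: 2c = 14, so c = 7.
Subtracting: 2d = 10, so d = 5.
Check: 7² - 5² = 49 - 25 = 24 ✓

c = 7, d = 5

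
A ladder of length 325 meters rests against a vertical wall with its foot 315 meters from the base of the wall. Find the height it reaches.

The ladder, wall, and ground form a right triangle with hypotenuse 325 and one leg 315.
By the Pythagorean theorem: h² = 325² - 315² = 105625 - 99225 = 6400
h = √6400 = 80 meters

80 meters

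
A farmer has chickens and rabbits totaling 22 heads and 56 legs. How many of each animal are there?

Let c = chickens, r = rabbits.
Heads: c + r = 22
Legs: 2c + 4r = 56
From the first equation, c = 22 - r. Substitute:
2(22 - r) + 4r = 56
44 + 2r = 56
r = (56 - 44)/2 = 6
c = 22 - 6 = 16

Chickens: 16, Rabbits: 6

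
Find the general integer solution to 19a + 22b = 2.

Step 1: Compute gcd(19, 22) = 1.
Since 1 divides 2, solutions exist.

Step 2: Find a particular solution using extended Euclidean algorithm.
We get a₀ = 14, b₀ = -12.
Check: 19*14 + 22*-12 = 2 = 2 ✓

Step 3: Write the general solution.
a = 14 + (22/1)t = 14 + 22t
b = -12 - (19/1)t = -12 - 19t
for any integer t.

a = 14 + 22t, b = -12 - 19t for integer t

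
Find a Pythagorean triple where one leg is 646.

We need the other leg and hypotenuse such that 646² + x² = c².
Take x = 72, c = 650: 646² + 72² = 417316 + 5184 = 422500 = 650² ✓
Triple: (646, 72, 650)

(646, 72, 650)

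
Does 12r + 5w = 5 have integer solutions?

Step 1: Compute gcd(12, 5).
gcd(12, 5) = 1

Step 2: Check divisibility.
Does 1 divide 5? 5 = 1 x 5, so yes.

By the theorem on linear Diophantine equations, 12r + 5w = 5 has integer solutions if and only if gcd(12, 5) divides 5. Since 1 | 5, solutions exist.

Yes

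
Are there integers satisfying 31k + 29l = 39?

Step 1: Compute gcd(31, 29).
gcd(31, 29) = 1

Step 2: Check divisibility.
Does 1 divide 39? 39 = 1 x 39, so yes.

By the theorem on linear Diophantine equations, 31k + 29l = 39 has integer solutions if and only if gcd(31, 29) divides 39. Since 1 | 39, solutions exist.

Yes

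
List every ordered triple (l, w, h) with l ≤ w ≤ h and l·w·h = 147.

Iterate l from 1 to ⌊147^(1/3)⌋. For each l dividing 147, iterate w ≥ l with w dividing 147/l, and set h = 147/(l·w).
Triples found (4): (1×1×147), (1×3×49), (1×7×21), (3×7×7)

(1×1×147), (1×3×49), (1×7×21), (3×7×7)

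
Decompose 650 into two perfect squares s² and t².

We need to find integers s, t > 0 such that s² + t² = 650.
Trying s = 5: t² = 650 - 5² = 650 - 25 = 625
t = 25
Check: 5² + 25² = 25 + 625 = 650 ✓

650 = 5² + 25²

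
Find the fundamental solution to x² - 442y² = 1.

We seek the smallest positive integers (x, y) with x² - 442y² = 1, i.e., x² = 442y² + 1.
Try successive y values:
y = 1: x² = 442·1² + 1 = 443, not a perfect square
y = 2: x² = 442·2² + 1 = 1769, not a perfect square
y = 3: x² = 442·3² + 1 = 3979, not a perfect square
... continuing the search (or via continued fractions) ...
y = 42: x² = 442·42² + 1 = 779689, x = 883 ✓

Verify: 883² - 442·42² = 779689 - 779688 = 1 ✓

x = 883, y = 42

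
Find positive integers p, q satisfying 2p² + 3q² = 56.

Try small values of p and check whether (56 - 2p²)/3 is a perfect square.
p = 2: 2·2² = 8, so 3q² = 56 - 8 = 48, giving q² = 16, q = 4.
Check: 2·2² + 3·4² = 8 + 48 = 56 ✓

p = 2, q = 4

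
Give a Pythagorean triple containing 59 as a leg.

We need the other leg and hypotenuse such that 59² + x² = c².
Take x = 1740, c = 1741: 59² + 1740² = 3481 + 3027600 = 3031081 = 1741² ✓
Triple: (59, 1740, 1741)

(59, 1740, 1741)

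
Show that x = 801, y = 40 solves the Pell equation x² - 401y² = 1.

Compute x² = 801² = 641601
Compute 401y² = 401·40² = 401·1600 = 641600
x² - 401y² = 641601 - 641600 = 1
Since this equals 1, (801, 40) is a solution.

Yes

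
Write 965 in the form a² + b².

We need to find integers a, b > 0 such that a² + b² = 965.
Trying a = 2: b² = 965 - 2² = 965 - 4 = 961
b = 31
Check: 2² + 31² = 4 + 961 = 965 ✓

965 = 2² + 31²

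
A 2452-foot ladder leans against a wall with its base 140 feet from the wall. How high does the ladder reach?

The ladder, wall, and ground form a right triangle with hypotenuse 2452 and one leg 140.
By the Pythagorean theorem: h² = 2452² - 140² = 6012304 - 19600 = 5992704
h = √5992704 = 2448 feet

2448 feet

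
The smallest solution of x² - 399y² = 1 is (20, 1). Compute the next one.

Solutions to x² - Dy² = 1 are generated by powers of (x₀ + y₀√D).
The next solution satisfies x₁ + y₁√399 = (x₀ + y₀√399)², giving:
x₁ = x₀² + 399y₀² = 20² + 399·1² = 400 + 399 = 799
y₁ = 2x₀y₀ = 2·20·1 = 40

Verify: 799² - 399·40² = 638401 - 638400 = 1 ✓

x = 799, y = 40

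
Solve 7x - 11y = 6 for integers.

Step 1: Check solvability.
gcd(7, 11) = 1
Since 1 divides 6, solutions exist.

Step 2: Apply extended Euclidean algorithm to find gcd.
We find integers such that 7*x0 + 11*y0 = 1

Step 3: Scale the particular solution.
Multiply by 6/1 = 6:
x = -18, y = -12

Step 4: Verify.
7*(-18) - 11*(-12) = 6 = 6 ✓

x = -18, y = -12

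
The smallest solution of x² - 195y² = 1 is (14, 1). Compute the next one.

Solutions to x² - Dy² = 1 are generated by powers of (x₀ + y₀√D).
The next solution satisfies x₁ + y₁√195 = (x₀ + y₀√195)², giving:
x₁ = x₀² + 195y₀² = 14² + 195·1² = 196 + 195 = 391
y₁ = 2x₀y₀ = 2·14·1 = 28

Verify: 391² - 195·28² = 152881 - 152880 = 1 ✓

x = 391, y = 28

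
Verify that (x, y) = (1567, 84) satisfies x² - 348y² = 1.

Compute x² = 1567² = 2455489
Compute 348y² = 348·84² = 348·7056 = 2455488
x² - 348y² = 2455489 - 2455488 = 1
Since this equals 1, (1567, 84) is a solution.

Yes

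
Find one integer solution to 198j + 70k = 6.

Step 1: Check solvability.
gcd(198, 70) = 2
Since 2 divides 6, solutions exist.

Step 2: Apply extended Euclidean algorithm to find gcd.
We find integers such that 198*x0 + 70*y0 = 2

Step 3: Scale the particular solution.
Multiply by 6/2 = 3:
j = -18, k = 51

Step 4: Verify.
198*(-18) + 70*(51) = 6 = 6 ✓

j = -18, k = 51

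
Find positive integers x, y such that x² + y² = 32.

Search for x with 32 - x² a perfect square.
x = 4: 32 - 4² = 32 - 16 = 16 = 4² ✓
So x = 4, y = 4.

x = 4, y = 4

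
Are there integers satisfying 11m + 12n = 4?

Step 1: Compute gcd(11, 12).
gcd(11, 12) = 1

Step 2: Check divisibility.
Does 1 divide 4? 4 = 1 x 4, so yes.

By the theorem on linear Diophantine equations, 11m + 12n = 4 has integer solutions if and only if gcd(11, 12) divides 4. Since 1 | 4, solutions exist.

Yes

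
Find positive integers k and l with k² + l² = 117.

We need to find integers k, l > 0 such that k² + l² = 117.
Trying k = 6: l² = 117 - 6² = 117 - 36 = 81
l = 9
Check: 6² + 9² = 36 + 81 = 117 ✓

117 = 6² + 9²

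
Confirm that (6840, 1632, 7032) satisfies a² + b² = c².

Compute a² + b² = 6840² + 1632² = 46785600 + 2663424 = 49449024
Compute c² = 7032² = 49449024
Since 49449024 = 49449024, confirmed.

Yes, it is a Pythagorean triple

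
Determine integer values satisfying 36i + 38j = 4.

Step 1: Check solvability.
gcd(36, 38) = 2
Since 2 divides 4, solutions exist.

Step 2: Apply extended Euclidean algorithm to find gcd.
We find integers such that 36*x0 + 38*y0 = 2

Step 3: Scale the particular solution.
Multiply by 4/2 = 2:
i = -2, j = 2

Step 4: Verify.
36*(-2) + 38*(2) = 4 = 4 ✓

i = -2, j = 2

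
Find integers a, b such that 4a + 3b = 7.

Step 1: Check solvability.
gcd(4, 3) = 1
Since 1 divides 7, solutions exist.

Step 2: Apply extended Euclidean algorithm to find gcd.
We find integers such that 4*x0 + 3*y0 = 1

Step 3: Scale the particular solution.
Multiply by 7/1 = 7:
a = 7, b = -7

Step 4: Verify.
4*(7) + 3*(-7) = 7 = 7 ✓

a = 7, b = -7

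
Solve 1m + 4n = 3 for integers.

Step 1: Check solvability.
gcd(1, 4) = 1
Since 1 divides 3, solutions exist.

Step 2: Apply extended Euclidean algorithm to find gcd.
We find integers such that 1*x0 + 4*y0 = 1

Step 3: Scale the particular solution.
Multiply by 3/1 = 3:
m = 3, n = 0

Step 4: Verify.
1*(3) + 4*(0) = 3 = 3 ✓

m = 3, n = 0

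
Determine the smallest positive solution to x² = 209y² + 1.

We seek the smallest positive integers (x, y) with x² - 209y² = 1, i.e., x² = 209y² + 1.
Try successive y values:
y = 1: x² = 209·1² + 1 = 210, not a perfect square
y = 2: x² = 209·2² + 1 = 837, not a perfect square
y = 3: x² = 209·3² + 1 = 1882, not a perfect square
... continuing the search (or via continued fractions) ...
y = 3220: x² = 209·3220² + 1 = 2166995601, x = 46551 ✓

Verify: 46551² - 209·3220² = 2166995601 - 2166995600 = 1 ✓

x = 46551, y = 3220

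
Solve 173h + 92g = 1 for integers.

Step 1: Check solvability.
gcd(173, 92) = 1
Since 1 divides 1, solutions exist.

Step 2: Apply extended Euclidean algorithm to find gcd.
We find integers such that 173*x0 + 92*y0 = 1

Step 3: Scale the particular solution.
Multiply by 1/1 = 1:
h = 25, g = -47

Step 4: Verify.
173*(25) + 92*(-47) = 1 = 1 ✓

h = 25, g = -47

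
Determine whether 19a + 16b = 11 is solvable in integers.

Step 1: Compute gcd(19, 16).
gcd(19, 16) = 1

Step 2: Check divisibility.
Does 1 divide 11? 11 = 1 x 11, so yes.

By the theorem on linear Diophantine equations, 19a + 16b = 11 has integer solutions if and only if gcd(19, 16) divides 11. Since 1 | 11, solutions exist.

Yes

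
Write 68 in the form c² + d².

We need to find integers c, d > 0 such that c² + d² = 68.
Trying c = 2: d² = 68 - 2² = 68 - 4 = 64
d = 8
Check: 2² + 8² = 4 + 64 = 68 ✓

68 = 2² + 8²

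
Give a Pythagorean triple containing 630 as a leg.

We need the other leg and hypotenuse such that 630² + x² = c².
Take x = 528, c = 822: 630² + 528² = 396900 + 278784 = 675684 = 822² ✓
Triple: (630, 528, 822)

(630, 528, 822)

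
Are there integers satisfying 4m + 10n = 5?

Step 1: Compute gcd(4, 10).
gcd(4, 10) = 2

Step 2: Check divisibility.
Does 2 divide 5? 5 = 2 x 2 + 1, so no.

By the theorem on linear Diophantine equations, 4m + 10n = 5 has integer solutions if and only if gcd(4, 10) divides 5. Since 2 does not divide 5, no solutions exist.

No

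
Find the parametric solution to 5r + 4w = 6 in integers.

Step 1: Compute gcd(5, 4) = 1.
Since 1 divides 6, solutions exist.

Step 2: Find a particular solution using extended Euclidean algorithm.
We get r₀ = 6, w₀ = -6.
Check: 5*6 + 4*-6 = 6 = 6 ✓

Step 3: Write the general solution.
r = 6 + (4/1)t = 6 + 4t
w = -6 - (5/1)t = -6 - 5t
for any integer t.

r = 6 + 4t, w = -6 - 5t for integer t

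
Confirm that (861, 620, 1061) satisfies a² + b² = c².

Compute a² + b² = 861² + 620² = 741321 + 384400 = 1125721
Compute c² = 1061² = 1125721
Since 1125721 = 1125721, confirmed.

Yes, it is a Pythagorean triple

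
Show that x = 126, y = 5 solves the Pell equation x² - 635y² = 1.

Compute x² = 126² = 15876
Compute 635y² = 635·5² = 635·25 = 15875
x² - 635y² = 15876 - 15875 = 1
Since this equals 1, (126, 5) is a solution.

Yes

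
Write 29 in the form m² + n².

We need to find integers m, n > 0 such that m² + n² = 29.
Trying m = 2: n² = 29 - 2² = 29 - 4 = 25
n = 5
Check: 2² + 5² = 4 + 25 = 29 ✓

29 = 2² + 5²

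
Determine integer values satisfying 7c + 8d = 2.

Step 1: Check solvability.
gcd(7, 8) = 1
Since 1 divides 2, solutions exist.

Step 2: Apply extended Euclidean algorithm to find gcd.
We find integers such that 7*x0 + 8*y0 = 1

Step 3: Scale the particular solution.
Multiply by 2/1 = 2:
c = -2, d = 2

Step 4: Verify.
7*(-2) + 8*(2) = 2 = 2 ✓

c = -2, d = 2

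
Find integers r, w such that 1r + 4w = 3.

Step 1: Check solvability.
gcd(1, 4) = 1
Since 1 divides 3, solutions exist.

Step 2: Apply extended Euclidean algorithm to find gcd.
We find integers such that 1*x0 + 4*y0 = 1

Step 3: Scale the particular solution.
Multiply by 3/1 = 3:
r = 3, w = 0

Step 4: Verify.
1*(3) + 4*(0) = 3 = 3 ✓

r = 3, w = 0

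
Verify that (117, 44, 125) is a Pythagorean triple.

Compute a² + b² = 117² + 44² = 13689 + 1936 = 15625
Compute c² = 125² = 15625
Since 15625 = 15625, confirmed.

Yes, it is a Pythagorean triple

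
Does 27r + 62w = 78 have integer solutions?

Step 1: Compute gcd(27, 62).
gcd(27, 62) = 1

Step 2: Check divisibility.
Does 1 divide 78? 78 = 1 x 78, so yes.

By the theorem on linear Diophantine equations, 27r + 62w = 78 has integer solutions if and only if gcd(27, 62) divides 78. Since 1 | 78, solutions exist.

Yes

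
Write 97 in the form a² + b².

We need to find integers a, b > 0 such that a² + b² = 97.
Trying a = 4: b² = 97 - 4² = 97 - 16 = 81
b = 9
Check: 4² + 9² = 16 + 81 = 97 ✓

97 = 4² + 9²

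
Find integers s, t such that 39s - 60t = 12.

Step 1: Check solvability.
gcd(39, 60) = 3
Since 3 divides 12, solutions exist.

Step 2: Apply extended Euclidean algorithm to find gcd.
We find integers such that 39*x0 + 60*y0 = 3

Step 3: Scale the particular solution.
Multiply by 12/3 = 4:
s = -12, t = -8

Step 4: Verify.
39*(-12) - 60*(-8) = 12 = 12 ✓

s = -12, t = -8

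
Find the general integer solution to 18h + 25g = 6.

Step 1: Compute gcd(18, 25) = 1.
Since 1 divides 6, solutions exist.

Step 2: Find a particular solution using extended Euclidean algorithm.
We get h₀ = 42, g₀ = -30.
Check: 18*42 + 25*-30 = 6 = 6 ✓

Step 3: Write the general solution.
h = 42 + (25/1)t = 42 + 25t
g = -30 - (18/1)t = -30 - 18t
for any integer t.

h = 42 + 25t, g = -30 - 18t for integer t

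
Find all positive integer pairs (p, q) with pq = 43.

The positive divisors of 43 are: 1, 43.
Each divisor d gives the pair (d, 43/d):
(1, 43), (43, 1)

(1, 43), (43, 1)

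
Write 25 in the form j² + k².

We need to find integers j, k > 0 such that j² + k² = 25.
Trying j = 3: k² = 25 - 3² = 25 - 9 = 16
k = 4
Check: 3² + 4² = 9 + 16 = 25 ✓

25 = 3² + 4²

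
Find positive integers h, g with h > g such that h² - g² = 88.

Factor: h² - g² = (h+g)(h-g) = 88.
We need two factors of 88 with the same parity.
Use h+g = 44 and h-g = 2 (product 44·2 = 88).
Adding: 2h = 46, so h = 23.
Subtracting: 2g = 42, so g = 21.
Check: 23² - 21² = 529 - 441 = 88 ✓

h = 23, g = 21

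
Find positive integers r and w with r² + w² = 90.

We need to find integers r, w > 0 such that r² + w² = 90.
Trying r = 3: w² = 90 - 3² = 90 - 9 = 81
w = 9
Check: 3² + 9² = 9 + 81 = 90 ✓

90 = 3² + 9²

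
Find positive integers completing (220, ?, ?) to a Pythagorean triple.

We need the other leg and hypotenuse such that 220² + x² = c².
Take x = 459, c = 509: 220² + 459² = 48400 + 210681 = 259081 = 509² ✓
Triple: (459, 220, 509)

(459, 220, 509)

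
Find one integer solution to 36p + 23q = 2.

Step 1: Check solvability.
gcd(36, 23) = 1
Since 1 divides 2, solutions exist.

Step 2: Apply extended Euclidean algorithm to find gcd.
We find integers such that 36*x0 + 23*y0 = 1

Step 3: Scale the particular solution.
Multiply by 2/1 = 2:
p = -14, q = 22

Step 4: Verify.
36*(-14) + 23*(22) = 2 = 2 ✓

p = -14, q = 22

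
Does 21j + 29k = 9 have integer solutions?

Step 1: Compute gcd(21, 29).
gcd(21, 29) = 1

Step 2: Check divisibility.
Does 1 divide 9? 9 = 1 x 9, so yes.

By the theorem on linear Diophantine equations, 21j + 29k = 9 has integer solutions if and only if gcd(21, 29) divides 9. Since 1 | 9, solutions exist.

Yes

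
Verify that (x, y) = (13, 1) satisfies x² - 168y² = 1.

Compute x² = 13² = 169
Compute 168y² = 168·1² = 168·1 = 168
x² - 168y² = 169 - 168 = 1
Since this equals 1, (13, 1) is a solution.

Yes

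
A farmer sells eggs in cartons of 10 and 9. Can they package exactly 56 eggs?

We need non-negative a, b with 10a + 9b = 56.
gcd(10, 9) = 1 divides 56.
Try a = 2: 9b = 56 - 20 = 36, so b = 4.
One way: 2 cartons of 10 and 4 cartons of 9.

Yes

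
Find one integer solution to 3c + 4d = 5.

Step 1: Check solvability.
gcd(3, 4) = 1
Since 1 divides 5, solutions exist.

Step 2: Apply extended Euclidean algorithm to find gcd.
We find integers such that 3*x0 + 4*y0 = 1

Step 3: Scale the particular solution.
Multiply by 5/1 = 5:
c = -5, d = 5

Step 4: Verify.
3*(-5) + 4*(5) = 5 = 5 ✓

c = -5, d = 5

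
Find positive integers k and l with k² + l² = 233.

We need to find integers k, l > 0 such that k² + l² = 233.
Trying k = 8: l² = 233 - 8² = 233 - 64 = 169
l = 13
Check: 8² + 13² = 64 + 169 = 233 ✓

233 = 8² + 13²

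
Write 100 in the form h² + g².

We need to find integers h, g > 0 such that h² + g² = 100.
Trying h = 6: g² = 100 - 6² = 100 - 36 = 64
g = 8
Check: 6² + 8² = 36 + 64 = 100 ✓

100 = 6² + 8²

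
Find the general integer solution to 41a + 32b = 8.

Step 1: Compute gcd(41, 32) = 1.
Since 1 divides 8, solutions exist.

Step 2: Find a particular solution using extended Euclidean algorithm.
We get a₀ = -56, b₀ = 72.
Check: 41*-56 + 32*72 = 8 = 8 ✓

Step 3: Write the general solution.
a = -56 + (32/1)t = -56 + 32t
b = 72 - (41/1)t = 72 - 41t
for any integer t.

a = -56 + 32t, b = 72 - 41t for integer t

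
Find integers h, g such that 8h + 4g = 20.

Step 1: Check solvability.
gcd(8, 4) = 4
Since 4 divides 20, solutions exist.

Step 2: Apply extended Euclidean algorithm to find gcd.
We find integers such that 8*x0 + 4*y0 = 4

Step 3: Scale the particular solution.
Multiply by 20/4 = 5:
h = 0, g = 5

Step 4: Verify.
8*(0) + 4*(5) = 20 = 20 ✓

h = 0, g = 5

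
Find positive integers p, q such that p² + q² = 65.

Search for p with 65 - p² a perfect square.
p = 1: 65 - 1² = 65 - 1 = 64 = 8² ✓
So p = 1, q = 8.

p = 1, q = 8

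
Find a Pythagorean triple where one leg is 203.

We need the other leg and hypotenuse such that 203² + x² = c².
Take x = 396, c = 445: 203² + 396² = 41209 + 156816 = 198025 = 445² ✓
Triple: (203, 396, 445)

(203, 396, 445)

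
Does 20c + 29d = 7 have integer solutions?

Step 1: Compute gcd(20, 29).
gcd(20, 29) = 1

Step 2: Check divisibility.
Does 1 divide 7? 7 = 1 x 7, so yes.

By the theorem on linear Diophantine equations, 20c + 29d = 7 has integer solutions if and only if gcd(20, 29) divides 7. Since 1 | 7, solutions exist.

Yes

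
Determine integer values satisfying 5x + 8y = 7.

Step 1: Check solvability.
gcd(5, 8) = 1
Since 1 divides 7, solutions exist.

Step 2: Apply extended Euclidean algorithm to find gcd.
We find integers such that 5*x0 + 8*y0 = 1

Step 3: Scale the particular solution.
Multiply by 7/1 = 7:
x = -21, y = 14

Step 4: Verify.
5*(-21) + 8*(14) = 7 = 7 ✓

x = -21, y = 14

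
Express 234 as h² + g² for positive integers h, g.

We need to find integers h, g > 0 such that h² + g² = 234.
Trying h = 3: g² = 234 - 3² = 234 - 9 = 225
g = 15
Check: 3² + 15² = 9 + 225 = 234 ✓

234 = 3² + 15²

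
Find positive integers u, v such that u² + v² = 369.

Search for u with 369 - u² a perfect square.
u = 12: 369 - 12² = 369 - 144 = 225 = 15² ✓
So u = 12, v = 15.

u = 12, v = 15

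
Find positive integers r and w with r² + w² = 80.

We need to find integers r, w > 0 such that r² + w² = 80.
Trying r = 4: w² = 80 - 4² = 80 - 16 = 64
w = 8
Check: 4² + 8² = 16 + 64 = 80 ✓

80 = 4² + 8²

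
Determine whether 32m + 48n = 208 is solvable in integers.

Step 1: Compute gcd(32, 48).
gcd(32, 48) = 16

Step 2: Check divisibility.
Does 16 divide 208? 208 = 16 x 13, so yes.

By the theorem on linear Diophantine equations, 32m + 48n = 208 has integer solutions if and only if gcd(32, 48) divides 208. Since 16 | 208, solutions exist.

Yes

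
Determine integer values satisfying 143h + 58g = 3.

Step 1: Check solvability.
gcd(143, 58) = 1
Since 1 divides 3, solutions exist.

Step 2: Apply extended Euclidean algorithm to find gcd.
We find integers such that 143*x0 + 58*y0 = 1

Step 3: Scale the particular solution.
Multiply by 3/1 = 3:
h = -45, g = 111

Step 4: Verify.
143*(-45) + 58*(111) = 3 = 3 ✓

h = -45, g = 111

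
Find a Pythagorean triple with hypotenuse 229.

We need a² + b² = 229² = 52441.
Trying: 221² + 60² = 48841 + 3600 = 52441 ✓

(221, 60, 229)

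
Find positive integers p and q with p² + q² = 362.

We need to find integers p, q > 0 such that p² + q² = 362.
Trying p = 1: q² = 362 - 1² = 362 - 1 = 361
q = 19
Check: 1² + 19² = 1 + 361 = 362 ✓

362 = 1² + 19²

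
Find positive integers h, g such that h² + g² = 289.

Search for h with 289 - h² a perfect square.
h = 8: 289 - 8² = 289 - 64 = 225 = 15² ✓
So h = 8, g = 15.

h = 8, g = 15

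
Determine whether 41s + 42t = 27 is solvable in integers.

Step 1: Compute gcd(41, 42).
gcd(41, 42) = 1

Step 2: Check divisibility.
Does 1 divide 27? 27 = 1 x 27, so yes.

By the theorem on linear Diophantine equations, 41s + 42t = 27 has integer solutions if and only if gcd(41, 42) divides 27. Since 1 | 27, solutions exist.

Yes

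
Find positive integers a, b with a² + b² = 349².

We need a² + b² = 349² = 121801.
Trying: 299² + 180² = 89401 + 32400 = 121801 ✓

(299, 180, 349)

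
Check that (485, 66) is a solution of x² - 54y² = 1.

Compute x² = 485² = 235225
Compute 54y² = 54·66² = 54·4356 = 235224
x² - 54y² = 235225 - 235224 = 1
Since this equals 1, (485, 66) is a solution.

Yes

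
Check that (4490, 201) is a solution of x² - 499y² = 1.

Compute x² = 4490² = 20160100
Compute 499y² = 499·201² = 499·40401 = 20160099
x² - 499y² = 20160100 - 20160099 = 1
Since this equals 1, (4490, 201) is a solution.

Yes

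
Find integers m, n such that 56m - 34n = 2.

Step 1: Check solvability.
gcd(56, 34) = 2
Since 2 divides 2, solutions exist.

Step 2: Apply extended Euclidean algorithm to find gcd.
We find integers such that 56*x0 + 34*y0 = 2

Step 3: Scale the particular solution.
Multiply by 2/2 = 1:
m = -3, n = -5

Step 4: Verify.
56*(-3) - 34*(-5) = 2 = 2 ✓

m = -3, n = -5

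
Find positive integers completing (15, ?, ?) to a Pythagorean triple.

We need the other leg and hypotenuse such that 15² + x² = c².
Take x = 112, c = 113: 15² + 112² = 225 + 12544 = 12769 = 113² ✓
Triple: (15, 112, 113)

(15, 112, 113)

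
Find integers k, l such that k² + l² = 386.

We need to find integers k, l > 0 such that k² + l² = 386.
Trying k = 5: l² = 386 - 5² = 386 - 25 = 361
l = 19
Check: 5² + 19² = 25 + 361 = 386 ✓

386 = 5² + 19²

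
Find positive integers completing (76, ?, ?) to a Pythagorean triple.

We need the other leg and hypotenuse such that 76² + x² = c².
Take x = 357, c = 365: 76² + 357² = 5776 + 127449 = 133225 = 365² ✓
Triple: (357, 76, 365)

(357, 76, 365)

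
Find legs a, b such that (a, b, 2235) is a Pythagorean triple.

We need a² + b² = 2235² = 4995225.
Trying: 2139² + 648² = 4575321 + 419904 = 4995225 ✓

(2139, 648, 2235)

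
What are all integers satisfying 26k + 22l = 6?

Step 1: Compute gcd(26, 22) = 2.
Since 2 divides 6, solutions exist.

Step 2: Find a particular solution using extended Euclidean algorithm.
We get k₀ = -15, l₀ = 18.
Check: 26*-15 + 22*18 = 6 = 6 ✓

Step 3: Write the general solution.
k = -15 + (22/2)t = -15 + 11t
l = 18 - (26/2)t = 18 - 13t
for any integer t.

k = -15 + 11t, l = 18 - 13t for integer t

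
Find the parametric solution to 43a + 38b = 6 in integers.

Step 1: Compute gcd(43, 38) = 1.
Since 1 divides 6, solutions exist.

Step 2: Find a particular solution using extended Euclidean algorithm.
We get a₀ = -90, b₀ = 102.
Check: 43*-90 + 38*102 = 6 = 6 ✓

Step 3: Write the general solution.
a = -90 + (38/1)t = -90 + 38t
b = 102 - (43/1)t = 102 - 43t
for any integer t.

a = -90 + 38t, b = 102 - 43t for integer t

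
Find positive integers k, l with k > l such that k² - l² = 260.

Factor: k² - l² = (k+l)(k-l) = 260.
We need two factors of 260 with the same parity.
Use k+l = 130 and k-l = 2 (product 130·2 = 260).
Adding: 2k = 132, so k = 66.
Subtracting: 2l = 128, so l = 64.
Check: 66² - 64² = 4356 - 4096 = 260 ✓

k = 66, l = 64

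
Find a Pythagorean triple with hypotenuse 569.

We need a² + b² = 569² = 323761.
Trying: 231² + 520² = 53361 + 270400 = 323761 ✓

(231, 520, 569)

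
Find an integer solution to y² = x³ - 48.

Try small integer x values and check whether x³ - 48 is a perfect square.
x = 4: x³ - 48 = 4³ - 48 = 64 - 48 = 16
Is 16 a perfect square? 4² = 16 ✓
So (x, y) = (4, -4) is a solution.

x = 4, y = -4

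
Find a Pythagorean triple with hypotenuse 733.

We need a² + b² = 733² = 537289.
Trying: 725² + 108² = 525625 + 11664 = 537289 ✓

(725, 108, 733)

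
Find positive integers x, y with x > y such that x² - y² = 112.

Factor: x² - y² = (x+y)(x-y) = 112.
We need two factors of 112 with the same parity.
Use x+y = 56 and x-y = 2 (product 56·2 = 112).
Adding: 2x = 58, so x = 29.
Subtracting: 2y = 54, so y = 27.
Check: 29² - 27² = 841 - 729 = 112 ✓

x = 29, y = 27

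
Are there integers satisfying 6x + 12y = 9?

Step 1: Compute gcd(6, 12).
gcd(6, 12) = 6

Step 2: Check divisibility.
Does 6 divide 9? 9 = 6 x 1 + 3, so no.

By the theorem on linear Diophantine equations, 6x + 12y = 9 has integer solutions if and only if gcd(6, 12) divides 9. Since 6 does not divide 9, no solutions exist.

No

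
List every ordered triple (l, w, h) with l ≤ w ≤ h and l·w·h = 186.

Iterate l from 1 to ⌊186^(1/3)⌋. For each l dividing 186, iterate w ≥ l with w dividing 186/l, and set h = 186/(l·w).
Triples found (5): (1×1×186), (1×2×93), (1×3×62), (1×6×31), (2×3×31)

(1×1×186), (1×2×93), (1×3×62), (1×6×31), (2×3×31)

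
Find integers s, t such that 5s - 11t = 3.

Step 1: Check solvability.
gcd(5, 11) = 1
Since 1 divides 3, solutions exist.

Step 2: Apply extended Euclidean algorithm to find gcd.
We find integers such that 5*x0 + 11*y0 = 1

Step 3: Scale the particular solution.
Multiply by 3/1 = 3:
s = -6, t = -3

Step 4: Verify.
5*(-6) - 11*(-3) = 3 = 3 ✓

s = -6, t = -3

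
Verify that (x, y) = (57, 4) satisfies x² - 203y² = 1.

Compute x² = 57² = 3249
Compute 203y² = 203·4² = 203·16 = 3248
x² - 203y² = 3249 - 3248 = 1
Since this equals 1, (57, 4) is a solution.

Yes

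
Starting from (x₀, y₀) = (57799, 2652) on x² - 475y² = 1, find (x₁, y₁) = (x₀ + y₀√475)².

Solutions to x² - Dy² = 1 are generated by powers of (x₀ + y₀√D).
The next solution satisfies x₁ + y₁√475 = (x₀ + y₀√475)², giving:
x₁ = x₀² + 475y₀² = 57799² + 475·2652² = 3340724401 + 3340724400 = 6681448801
y₁ = 2x₀y₀ = 2·57799·2652 = 306565896

Verify: 6681448801² - 475·306565896² = 44641758080384337601 - 44641758080384337600 = 1 ✓

x = 6681448801, y = 306565896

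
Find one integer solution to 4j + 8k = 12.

Step 1: Check solvability.
gcd(4, 8) = 4
Since 4 divides 12, solutions exist.

Step 2: Apply extended Euclidean algorithm to find gcd.
We find integers such that 4*x0 + 8*y0 = 4

Step 3: Scale the particular solution.
Multiply by 12/4 = 3:
j = 3, k = 0

Step 4: Verify.
4*(3) + 8*(0) = 12 = 12 ✓

j = 3, k = 0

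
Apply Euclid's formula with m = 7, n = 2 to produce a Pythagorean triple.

a = m² - n² = 7² - 2² = 49 - 4 = 45
b = 2mn = 2·7·2 = 28
c = m² + n² = 49 + 4 = 53
Verify: 45² + 28² = 2025 + 784 = 2809 = 53² ✓

(45, 28, 53)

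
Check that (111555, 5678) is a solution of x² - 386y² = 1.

Compute x² = 111555² = 12444518025
Compute 386y² = 386·5678² = 386·32239684 = 12444518024
x² - 386y² = 12444518025 - 12444518024 = 1
Since this equals 1, (111555, 5678) is a solution.

Yes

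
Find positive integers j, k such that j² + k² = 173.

Search for j with 173 - j² a perfect square.
j = 2: 173 - 2² = 173 - 4 = 169 = 13² ✓
So j = 2, k = 13.

j = 2, k = 13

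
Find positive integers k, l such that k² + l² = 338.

Search for k with 338 - k² a perfect square.
k = 7: 338 - 7² = 338 - 49 = 289 = 17² ✓
So k = 7, l = 17.

k = 7, l = 17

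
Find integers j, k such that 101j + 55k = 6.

Step 1: Check solvability.
gcd(101, 55) = 1
Since 1 divides 6, solutions exist.

Step 2: Apply extended Euclidean algorithm to find gcd.
We find integers such that 101*x0 + 55*y0 = 1

Step 3: Scale the particular solution.
Multiply by 6/1 = 6:
j = 36, k = -66

Step 4: Verify.
101*(36) + 55*(-66) = 6 = 6 ✓

j = 36, k = -66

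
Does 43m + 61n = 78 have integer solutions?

Step 1: Compute gcd(43, 61).
gcd(43, 61) = 1

Step 2: Check divisibility.
Does 1 divide 78? 78 = 1 x 78, so yes.

By the theorem on linear Diophantine equations, 43m + 61n = 78 has integer solutions if and only if gcd(43, 61) divides 78. Since 1 | 78, solutions exist.

Yes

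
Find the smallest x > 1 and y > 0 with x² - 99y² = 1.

We seek the smallest positive integers (x, y) with x² - 99y² = 1, i.e., x² = 99y² + 1.
Try successive y values:
y = 1: x² = 99·1² + 1 = 100, x = 10 ✓

Verify: 10² - 99·1² = 100 - 99 = 1 ✓

x = 10, y = 1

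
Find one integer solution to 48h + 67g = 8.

Step 1: Check solvability.
gcd(48, 67) = 1
Since 1 divides 8, solutions exist.

Step 2: Apply extended Euclidean algorithm to find gcd.
We find integers such that 48*x0 + 67*y0 = 1

Step 3: Scale the particular solution.
Multiply by 8/1 = 8:
h = 56, g = -40

Step 4: Verify.
48*(56) + 67*(-40) = 8 = 8 ✓

h = 56, g = -40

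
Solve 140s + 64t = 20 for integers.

Step 1: Check solvability.
gcd(140, 64) = 4
Since 4 divides 20, solutions exist.

Step 2: Apply extended Euclidean algorithm to find gcd.
We find integers such that 140*x0 + 64*y0 = 4

Step 3: Scale the particular solution.
Multiply by 20/4 = 5:
s = -25, t = 55

Step 4: Verify.
140*(-25) + 64*(55) = 20 = 20 ✓

s = -25, t = 55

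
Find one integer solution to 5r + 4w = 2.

Step 1: Check solvability.
gcd(5, 4) = 1
Since 1 divides 2, solutions exist.

Step 2: Apply extended Euclidean algorithm to find gcd.
We find integers such that 5*x0 + 4*y0 = 1

Step 3: Scale the particular solution.
Multiply by 2/1 = 2:
r = 2, w = -2

Step 4: Verify.
5*(2) + 4*(-2) = 2 = 2 ✓

r = 2, w = -2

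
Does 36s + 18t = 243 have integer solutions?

Step 1: Compute gcd(36, 18).
gcd(36, 18) = 18

Step 2: Check divisibility.
Does 18 divide 243? 243 = 18 x 13 + 9, so no.

By the theorem on linear Diophantine equations, 36s + 18t = 243 has integer solutions if and only if gcd(36, 18) divides 243. Since 18 does not divide 243, no solutions exist.

No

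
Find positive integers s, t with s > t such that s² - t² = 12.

Factor: s² - t² = (s+t)(s-t) = 12.
We need two factors of 12 with the same parity.
Use s+t = 6 and s-t = 2 (product 6·2 = 12).
Adding: 2s = 8, so s = 4.
Subtracting: 2t = 4, so t = 2.
Check: 4² - 2² = 16 - 4 = 12 ✓

s = 4, t = 2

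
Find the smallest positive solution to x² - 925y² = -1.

We need x² = 925y² - 1. Try successive y:
y = 1: x² = 925·1² - 1 = 924, not a perfect square
y = 2: x² = 925·2² - 1 = 3699, not a perfect square
y = 3: x² = 925·3² - 1 = 8324, not a perfect square
...
y = 29: x² = 925·29² - 1 = 777924 = 882² ✓
Check: 882² - 925·29² = 777924 - 777925 = -1 ✓

x = 882, y = 29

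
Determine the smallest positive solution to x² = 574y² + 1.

We seek the smallest positive integers (x, y) with x² - 574y² = 1, i.e., x² = 574y² + 1.
Try successive y values:
y = 1: x² = 574·1² + 1 = 575, not a perfect square
y = 2: x² = 574·2² + 1 = 2297, not a perfect square
y = 3: x² = 574·3² + 1 = 5167, not a perfect square
... continuing the search (or via continued fractions) ...
y = 24: x² = 574·24² + 1 = 330625, x = 575 ✓

Verify: 575² - 574·24² = 330625 - 330624 = 1 ✓

x = 575, y = 24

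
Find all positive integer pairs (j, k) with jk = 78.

The positive divisors of 78 are: 1, 2, 3, 6, 13, 26, 39, 78.
Each divisor d gives the pair (d, 78/d):
(1, 78), (2, 39), (3, 26), (6, 13), (13, 6), (26, 3), (39, 2), (78, 1)

(1, 78), (2, 39), (3, 26), (6, 13), (13, 6), (26, 3), (39, 2), (78, 1)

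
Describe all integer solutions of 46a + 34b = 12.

Step 1: Compute gcd(46, 34) = 2.
Since 2 divides 12, solutions exist.

Step 2: Find a particular solution using extended Euclidean algorithm.
We get a₀ = 18, b₀ = -24.
Check: 46*18 + 34*-24 = 12 = 12 ✓

Step 3: Write the general solution.
a = 18 + (34/2)t = 18 + 17t
b = -24 - (46/2)t = -24 - 23t
for any integer t.

a = 18 + 17t, b = -24 - 23t for integer t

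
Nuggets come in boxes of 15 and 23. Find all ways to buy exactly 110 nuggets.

We need non-negative integers (x, y) with 15x + 23y = 110.
For each x in 0..7, check if 110 - 15x is a non-negative multiple of 23.
No x yields an integer y ≥ 0.

No solution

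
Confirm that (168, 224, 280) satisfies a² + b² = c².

Compute a² + b² = 168² + 224² = 28224 + 50176 = 78400
Compute c² = 280² = 78400
Since 78400 = 78400, confirmed.

Yes, it is a Pythagorean triple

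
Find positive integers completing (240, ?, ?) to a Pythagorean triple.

We need the other leg and hypotenuse such that 240² + x² = c².
Take x = 551, c = 601: 240² + 551² = 57600 + 303601 = 361201 = 601² ✓
Triple: (551, 240, 601)

(551, 240, 601)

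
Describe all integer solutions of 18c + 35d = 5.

Step 1: Compute gcd(18, 35) = 1.
Since 1 divides 5, solutions exist.

Step 2: Find a particular solution using extended Euclidean algorithm.
We get c₀ = 10, d₀ = -5.
Check: 18*10 + 35*-5 = 5 = 5 ✓

Step 3: Write the general solution.
c = 10 + (35/1)t = 10 + 35t
d = -5 - (18/1)t = -5 - 18t
for any integer t.

c = 10 + 35t, d = -5 - 18t for integer t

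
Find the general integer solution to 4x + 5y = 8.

Step 1: Compute gcd(4, 5) = 1.
Since 1 divides 8, solutions exist.

Step 2: Find a particular solution using extended Euclidean algorithm.
We get x₀ = -8, y₀ = 8.
Check: 4*-8 + 5*8 = 8 = 8 ✓

Step 3: Write the general solution.
x = -8 + (5/1)t = -8 + 5t
y = 8 - (4/1)t = 8 - 4t
for any integer t.

x = -8 + 5t, y = 8 - 4t for integer t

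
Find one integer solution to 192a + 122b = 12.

Step 1: Check solvability.
gcd(192, 122) = 2
Since 2 divides 12, solutions exist.

Step 2: Apply extended Euclidean algorithm to find gcd.
We find integers such that 192*x0 + 122*y0 = 2

Step 3: Scale the particular solution.
Multiply by 12/2 = 6:
a = 42, b = -66

Step 4: Verify.
192*(42) + 122*(-66) = 12 = 12 ✓

a = 42, b = -66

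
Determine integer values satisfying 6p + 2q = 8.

Step 1: Check solvability.
gcd(6, 2) = 2
Since 2 divides 8, solutions exist.

Step 2: Apply extended Euclidean algorithm to find gcd.
We find integers such that 6*x0 + 2*y0 = 2

Step 3: Scale the particular solution.
Multiply by 8/2 = 4:
p = 0, q = 4

Step 4: Verify.
6*(0) + 2*(4) = 8 = 8 ✓

p = 0, q = 4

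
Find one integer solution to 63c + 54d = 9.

Step 1: Check solvability.
gcd(63, 54) = 9
Since 9 divides 9, solutions exist.

Step 2: Apply extended Euclidean algorithm to find gcd.
We find integers such that 63*x0 + 54*y0 = 9

Step 3: Scale the particular solution.
Multiply by 9/9 = 1:
c = 1, d = -1

Step 4: Verify.
63*(1) + 54*(-1) = 9 = 9 ✓

c = 1, d = -1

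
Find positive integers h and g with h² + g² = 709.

We need to find integers h, g > 0 such that h² + g² = 709.
Trying h = 15: g² = 709 - 15² = 709 - 225 = 484
g = 22
Check: 15² + 22² = 225 + 484 = 709 ✓

709 = 15² + 22²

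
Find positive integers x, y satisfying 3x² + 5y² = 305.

Try small values of x and check whether (305 - 3x²)/5 is a perfect square.
x = 10: 3·10² = 300, so 5y² = 305 - 300 = 5, giving y² = 1, y = 1.
Check: 3·10² + 5·1² = 300 + 5 = 305 ✓

x = 10, y = 1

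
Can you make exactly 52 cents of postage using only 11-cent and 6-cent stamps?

We need non-negative x, y with 11x + 6y = 52.
gcd(11, 6) = 1 divides 52, so integer solutions exist.
Search for a non-negative one: x = 2 gives 6y = 52 - 22 = 30, so y = 5.
Check: 11·2 + 6·5 = 52 ✓

Yes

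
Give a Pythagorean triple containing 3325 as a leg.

We need the other leg and hypotenuse such that 3325² + x² = c².
Take x = 2160, c = 3965: 3325² + 2160² = 11055625 + 4665600 = 15721225 = 3965² ✓
Triple: (3325, 2160, 3965)

(3325, 2160, 3965)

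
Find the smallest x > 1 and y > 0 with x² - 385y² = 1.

We seek the smallest positive integers (x, y) with x² - 385y² = 1, i.e., x² = 385y² + 1.
Try successive y values:
y = 1: x² = 385·1² + 1 = 386, not a perfect square
y = 2: x² = 385·2² + 1 = 1541, not a perfect square
y = 3: x² = 385·3² + 1 = 3466, not a perfect square
... continuing the search (or via continued fractions) ...
y = 4884: x² = 385·4884² + 1 = 9183580561, x = 95831 ✓

Verify: 95831² - 385·4884² = 9183580561 - 9183580560 = 1 ✓

x = 95831, y = 4884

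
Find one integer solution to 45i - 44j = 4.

Step 1: Check solvability.
gcd(45, 44) = 1
Since 1 divides 4, solutions exist.

Step 2: Apply extended Euclidean algorithm to find gcd.
We find integers such that 45*x0 + 44*y0 = 1

Step 3: Scale the particular solution.
Multiply by 4/1 = 4:
i = 4, j = 4

Step 4: Verify.
45*(4) - 44*(4) = 4 = 4 ✓

i = 4, j = 4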